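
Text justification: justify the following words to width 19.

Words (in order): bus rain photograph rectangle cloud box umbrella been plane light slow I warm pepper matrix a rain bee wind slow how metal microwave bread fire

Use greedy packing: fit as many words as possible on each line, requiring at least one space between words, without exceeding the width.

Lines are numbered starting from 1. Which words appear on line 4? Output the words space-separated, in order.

Line 1: ['bus', 'rain', 'photograph'] (min_width=19, slack=0)
Line 2: ['rectangle', 'cloud', 'box'] (min_width=19, slack=0)
Line 3: ['umbrella', 'been', 'plane'] (min_width=19, slack=0)
Line 4: ['light', 'slow', 'I', 'warm'] (min_width=17, slack=2)
Line 5: ['pepper', 'matrix', 'a'] (min_width=15, slack=4)
Line 6: ['rain', 'bee', 'wind', 'slow'] (min_width=18, slack=1)
Line 7: ['how', 'metal', 'microwave'] (min_width=19, slack=0)
Line 8: ['bread', 'fire'] (min_width=10, slack=9)

Answer: light slow I warm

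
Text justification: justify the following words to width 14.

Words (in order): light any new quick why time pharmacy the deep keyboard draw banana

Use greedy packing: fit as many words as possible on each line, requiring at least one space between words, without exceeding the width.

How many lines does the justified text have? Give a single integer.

Line 1: ['light', 'any', 'new'] (min_width=13, slack=1)
Line 2: ['quick', 'why', 'time'] (min_width=14, slack=0)
Line 3: ['pharmacy', 'the'] (min_width=12, slack=2)
Line 4: ['deep', 'keyboard'] (min_width=13, slack=1)
Line 5: ['draw', 'banana'] (min_width=11, slack=3)
Total lines: 5

Answer: 5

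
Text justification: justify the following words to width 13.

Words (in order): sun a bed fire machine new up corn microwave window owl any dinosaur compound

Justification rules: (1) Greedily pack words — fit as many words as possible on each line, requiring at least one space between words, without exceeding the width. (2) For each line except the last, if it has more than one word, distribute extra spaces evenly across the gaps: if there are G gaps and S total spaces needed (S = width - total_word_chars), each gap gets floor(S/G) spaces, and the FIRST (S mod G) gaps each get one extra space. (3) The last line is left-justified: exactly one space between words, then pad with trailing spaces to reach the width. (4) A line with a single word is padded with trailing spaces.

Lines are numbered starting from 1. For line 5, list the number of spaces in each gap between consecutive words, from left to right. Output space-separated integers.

Answer: 4

Derivation:
Line 1: ['sun', 'a', 'bed'] (min_width=9, slack=4)
Line 2: ['fire', 'machine'] (min_width=12, slack=1)
Line 3: ['new', 'up', 'corn'] (min_width=11, slack=2)
Line 4: ['microwave'] (min_width=9, slack=4)
Line 5: ['window', 'owl'] (min_width=10, slack=3)
Line 6: ['any', 'dinosaur'] (min_width=12, slack=1)
Line 7: ['compound'] (min_width=8, slack=5)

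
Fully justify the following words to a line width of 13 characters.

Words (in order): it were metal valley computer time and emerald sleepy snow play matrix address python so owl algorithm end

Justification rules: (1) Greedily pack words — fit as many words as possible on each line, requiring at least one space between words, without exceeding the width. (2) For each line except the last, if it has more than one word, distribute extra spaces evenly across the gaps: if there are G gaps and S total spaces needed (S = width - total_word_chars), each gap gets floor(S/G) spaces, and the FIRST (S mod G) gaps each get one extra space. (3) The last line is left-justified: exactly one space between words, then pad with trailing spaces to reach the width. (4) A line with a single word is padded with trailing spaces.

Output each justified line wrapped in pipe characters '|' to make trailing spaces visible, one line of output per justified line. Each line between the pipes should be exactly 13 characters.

Line 1: ['it', 'were', 'metal'] (min_width=13, slack=0)
Line 2: ['valley'] (min_width=6, slack=7)
Line 3: ['computer', 'time'] (min_width=13, slack=0)
Line 4: ['and', 'emerald'] (min_width=11, slack=2)
Line 5: ['sleepy', 'snow'] (min_width=11, slack=2)
Line 6: ['play', 'matrix'] (min_width=11, slack=2)
Line 7: ['address'] (min_width=7, slack=6)
Line 8: ['python', 'so', 'owl'] (min_width=13, slack=0)
Line 9: ['algorithm', 'end'] (min_width=13, slack=0)

Answer: |it were metal|
|valley       |
|computer time|
|and   emerald|
|sleepy   snow|
|play   matrix|
|address      |
|python so owl|
|algorithm end|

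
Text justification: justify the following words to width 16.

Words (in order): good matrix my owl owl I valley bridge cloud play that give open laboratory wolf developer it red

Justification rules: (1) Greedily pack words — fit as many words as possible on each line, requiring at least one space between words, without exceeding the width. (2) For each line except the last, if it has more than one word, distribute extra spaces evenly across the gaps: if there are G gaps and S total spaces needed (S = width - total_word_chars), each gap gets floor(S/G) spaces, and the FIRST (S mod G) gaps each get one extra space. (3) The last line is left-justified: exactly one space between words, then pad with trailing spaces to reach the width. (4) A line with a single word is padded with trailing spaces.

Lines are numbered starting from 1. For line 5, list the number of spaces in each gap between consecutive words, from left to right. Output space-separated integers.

Answer: 2

Derivation:
Line 1: ['good', 'matrix', 'my'] (min_width=14, slack=2)
Line 2: ['owl', 'owl', 'I', 'valley'] (min_width=16, slack=0)
Line 3: ['bridge', 'cloud'] (min_width=12, slack=4)
Line 4: ['play', 'that', 'give'] (min_width=14, slack=2)
Line 5: ['open', 'laboratory'] (min_width=15, slack=1)
Line 6: ['wolf', 'developer'] (min_width=14, slack=2)
Line 7: ['it', 'red'] (min_width=6, slack=10)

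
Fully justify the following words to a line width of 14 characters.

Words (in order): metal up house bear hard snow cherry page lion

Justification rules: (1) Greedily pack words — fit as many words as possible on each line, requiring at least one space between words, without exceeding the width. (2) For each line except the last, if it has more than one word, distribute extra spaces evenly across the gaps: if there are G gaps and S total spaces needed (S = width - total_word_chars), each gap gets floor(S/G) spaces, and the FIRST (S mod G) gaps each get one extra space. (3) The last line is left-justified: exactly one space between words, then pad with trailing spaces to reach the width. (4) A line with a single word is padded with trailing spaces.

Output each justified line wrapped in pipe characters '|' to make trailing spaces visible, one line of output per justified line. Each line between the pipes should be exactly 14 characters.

Line 1: ['metal', 'up', 'house'] (min_width=14, slack=0)
Line 2: ['bear', 'hard', 'snow'] (min_width=14, slack=0)
Line 3: ['cherry', 'page'] (min_width=11, slack=3)
Line 4: ['lion'] (min_width=4, slack=10)

Answer: |metal up house|
|bear hard snow|
|cherry    page|
|lion          |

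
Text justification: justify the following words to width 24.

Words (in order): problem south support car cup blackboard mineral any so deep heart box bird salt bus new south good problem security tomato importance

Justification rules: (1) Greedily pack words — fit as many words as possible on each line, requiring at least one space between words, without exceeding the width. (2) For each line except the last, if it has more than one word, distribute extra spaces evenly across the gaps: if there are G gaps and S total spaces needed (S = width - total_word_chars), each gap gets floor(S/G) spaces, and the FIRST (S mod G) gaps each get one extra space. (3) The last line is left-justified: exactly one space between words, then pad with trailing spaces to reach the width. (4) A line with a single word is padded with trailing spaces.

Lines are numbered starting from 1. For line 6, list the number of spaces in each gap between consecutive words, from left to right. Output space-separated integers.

Line 1: ['problem', 'south', 'support'] (min_width=21, slack=3)
Line 2: ['car', 'cup', 'blackboard'] (min_width=18, slack=6)
Line 3: ['mineral', 'any', 'so', 'deep'] (min_width=19, slack=5)
Line 4: ['heart', 'box', 'bird', 'salt', 'bus'] (min_width=23, slack=1)
Line 5: ['new', 'south', 'good', 'problem'] (min_width=22, slack=2)
Line 6: ['security', 'tomato'] (min_width=15, slack=9)
Line 7: ['importance'] (min_width=10, slack=14)

Answer: 10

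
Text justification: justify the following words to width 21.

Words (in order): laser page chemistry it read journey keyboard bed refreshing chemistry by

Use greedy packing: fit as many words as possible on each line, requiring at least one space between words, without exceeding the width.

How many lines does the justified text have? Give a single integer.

Answer: 5

Derivation:
Line 1: ['laser', 'page', 'chemistry'] (min_width=20, slack=1)
Line 2: ['it', 'read', 'journey'] (min_width=15, slack=6)
Line 3: ['keyboard', 'bed'] (min_width=12, slack=9)
Line 4: ['refreshing', 'chemistry'] (min_width=20, slack=1)
Line 5: ['by'] (min_width=2, slack=19)
Total lines: 5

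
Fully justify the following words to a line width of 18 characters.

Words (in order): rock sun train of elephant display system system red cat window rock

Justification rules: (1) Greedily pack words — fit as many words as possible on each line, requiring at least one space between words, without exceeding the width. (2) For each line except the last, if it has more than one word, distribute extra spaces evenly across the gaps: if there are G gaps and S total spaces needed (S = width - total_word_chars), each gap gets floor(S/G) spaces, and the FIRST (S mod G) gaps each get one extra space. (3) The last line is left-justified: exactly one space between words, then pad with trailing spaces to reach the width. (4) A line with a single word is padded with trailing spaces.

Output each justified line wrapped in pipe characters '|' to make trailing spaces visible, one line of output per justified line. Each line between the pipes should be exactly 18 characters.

Answer: |rock  sun train of|
|elephant   display|
|system  system red|
|cat window rock   |

Derivation:
Line 1: ['rock', 'sun', 'train', 'of'] (min_width=17, slack=1)
Line 2: ['elephant', 'display'] (min_width=16, slack=2)
Line 3: ['system', 'system', 'red'] (min_width=17, slack=1)
Line 4: ['cat', 'window', 'rock'] (min_width=15, slack=3)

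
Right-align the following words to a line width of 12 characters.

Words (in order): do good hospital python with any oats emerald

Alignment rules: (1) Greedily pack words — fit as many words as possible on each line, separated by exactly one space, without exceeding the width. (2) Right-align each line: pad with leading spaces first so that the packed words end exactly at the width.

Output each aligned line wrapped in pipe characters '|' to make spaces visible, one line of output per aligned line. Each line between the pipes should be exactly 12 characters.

Answer: |     do good|
|    hospital|
| python with|
|    any oats|
|     emerald|

Derivation:
Line 1: ['do', 'good'] (min_width=7, slack=5)
Line 2: ['hospital'] (min_width=8, slack=4)
Line 3: ['python', 'with'] (min_width=11, slack=1)
Line 4: ['any', 'oats'] (min_width=8, slack=4)
Line 5: ['emerald'] (min_width=7, slack=5)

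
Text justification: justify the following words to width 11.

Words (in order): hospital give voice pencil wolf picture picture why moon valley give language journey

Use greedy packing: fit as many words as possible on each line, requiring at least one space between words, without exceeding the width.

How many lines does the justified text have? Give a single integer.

Line 1: ['hospital'] (min_width=8, slack=3)
Line 2: ['give', 'voice'] (min_width=10, slack=1)
Line 3: ['pencil', 'wolf'] (min_width=11, slack=0)
Line 4: ['picture'] (min_width=7, slack=4)
Line 5: ['picture', 'why'] (min_width=11, slack=0)
Line 6: ['moon', 'valley'] (min_width=11, slack=0)
Line 7: ['give'] (min_width=4, slack=7)
Line 8: ['language'] (min_width=8, slack=3)
Line 9: ['journey'] (min_width=7, slack=4)
Total lines: 9

Answer: 9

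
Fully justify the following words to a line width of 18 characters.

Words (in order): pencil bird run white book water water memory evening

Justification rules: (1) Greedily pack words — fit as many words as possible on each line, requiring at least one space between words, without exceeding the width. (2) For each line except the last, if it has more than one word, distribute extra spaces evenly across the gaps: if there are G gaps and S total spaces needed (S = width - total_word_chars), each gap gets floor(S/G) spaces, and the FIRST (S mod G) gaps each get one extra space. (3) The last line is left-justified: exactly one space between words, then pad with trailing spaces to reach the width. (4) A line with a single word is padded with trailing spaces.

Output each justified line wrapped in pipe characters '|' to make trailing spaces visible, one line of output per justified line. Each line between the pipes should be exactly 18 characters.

Line 1: ['pencil', 'bird', 'run'] (min_width=15, slack=3)
Line 2: ['white', 'book', 'water'] (min_width=16, slack=2)
Line 3: ['water', 'memory'] (min_width=12, slack=6)
Line 4: ['evening'] (min_width=7, slack=11)

Answer: |pencil   bird  run|
|white  book  water|
|water       memory|
|evening           |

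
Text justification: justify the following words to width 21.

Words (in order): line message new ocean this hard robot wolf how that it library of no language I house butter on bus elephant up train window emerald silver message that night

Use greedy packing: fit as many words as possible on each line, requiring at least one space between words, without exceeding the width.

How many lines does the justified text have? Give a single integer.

Line 1: ['line', 'message', 'new'] (min_width=16, slack=5)
Line 2: ['ocean', 'this', 'hard', 'robot'] (min_width=21, slack=0)
Line 3: ['wolf', 'how', 'that', 'it'] (min_width=16, slack=5)
Line 4: ['library', 'of', 'no'] (min_width=13, slack=8)
Line 5: ['language', 'I', 'house'] (min_width=16, slack=5)
Line 6: ['butter', 'on', 'bus'] (min_width=13, slack=8)
Line 7: ['elephant', 'up', 'train'] (min_width=17, slack=4)
Line 8: ['window', 'emerald', 'silver'] (min_width=21, slack=0)
Line 9: ['message', 'that', 'night'] (min_width=18, slack=3)
Total lines: 9

Answer: 9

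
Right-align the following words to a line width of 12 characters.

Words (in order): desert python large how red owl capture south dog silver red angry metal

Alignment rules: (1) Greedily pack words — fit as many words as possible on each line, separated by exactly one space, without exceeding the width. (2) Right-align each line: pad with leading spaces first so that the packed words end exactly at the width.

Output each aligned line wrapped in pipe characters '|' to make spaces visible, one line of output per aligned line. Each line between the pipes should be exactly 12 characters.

Line 1: ['desert'] (min_width=6, slack=6)
Line 2: ['python', 'large'] (min_width=12, slack=0)
Line 3: ['how', 'red', 'owl'] (min_width=11, slack=1)
Line 4: ['capture'] (min_width=7, slack=5)
Line 5: ['south', 'dog'] (min_width=9, slack=3)
Line 6: ['silver', 'red'] (min_width=10, slack=2)
Line 7: ['angry', 'metal'] (min_width=11, slack=1)

Answer: |      desert|
|python large|
| how red owl|
|     capture|
|   south dog|
|  silver red|
| angry metal|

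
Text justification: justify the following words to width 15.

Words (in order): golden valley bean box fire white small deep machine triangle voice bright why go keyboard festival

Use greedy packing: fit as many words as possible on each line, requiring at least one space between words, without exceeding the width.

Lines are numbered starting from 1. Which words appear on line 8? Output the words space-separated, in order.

Answer: festival

Derivation:
Line 1: ['golden', 'valley'] (min_width=13, slack=2)
Line 2: ['bean', 'box', 'fire'] (min_width=13, slack=2)
Line 3: ['white', 'small'] (min_width=11, slack=4)
Line 4: ['deep', 'machine'] (min_width=12, slack=3)
Line 5: ['triangle', 'voice'] (min_width=14, slack=1)
Line 6: ['bright', 'why', 'go'] (min_width=13, slack=2)
Line 7: ['keyboard'] (min_width=8, slack=7)
Line 8: ['festival'] (min_width=8, slack=7)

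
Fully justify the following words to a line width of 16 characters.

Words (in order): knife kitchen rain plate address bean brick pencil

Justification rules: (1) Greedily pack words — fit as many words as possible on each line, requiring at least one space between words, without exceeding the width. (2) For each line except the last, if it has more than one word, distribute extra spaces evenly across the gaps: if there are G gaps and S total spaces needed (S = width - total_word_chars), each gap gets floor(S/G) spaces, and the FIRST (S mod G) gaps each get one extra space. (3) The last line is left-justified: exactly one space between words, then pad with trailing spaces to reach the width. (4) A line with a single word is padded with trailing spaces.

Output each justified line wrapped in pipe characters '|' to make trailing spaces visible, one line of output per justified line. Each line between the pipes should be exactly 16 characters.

Line 1: ['knife', 'kitchen'] (min_width=13, slack=3)
Line 2: ['rain', 'plate'] (min_width=10, slack=6)
Line 3: ['address', 'bean'] (min_width=12, slack=4)
Line 4: ['brick', 'pencil'] (min_width=12, slack=4)

Answer: |knife    kitchen|
|rain       plate|
|address     bean|
|brick pencil    |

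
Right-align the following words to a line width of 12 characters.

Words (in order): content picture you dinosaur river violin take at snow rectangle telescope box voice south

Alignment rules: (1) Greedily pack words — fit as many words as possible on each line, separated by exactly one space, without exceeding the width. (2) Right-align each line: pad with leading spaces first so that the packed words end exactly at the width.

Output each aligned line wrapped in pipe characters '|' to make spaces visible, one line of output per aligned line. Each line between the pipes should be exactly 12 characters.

Answer: |     content|
| picture you|
|    dinosaur|
|river violin|
|take at snow|
|   rectangle|
|   telescope|
|   box voice|
|       south|

Derivation:
Line 1: ['content'] (min_width=7, slack=5)
Line 2: ['picture', 'you'] (min_width=11, slack=1)
Line 3: ['dinosaur'] (min_width=8, slack=4)
Line 4: ['river', 'violin'] (min_width=12, slack=0)
Line 5: ['take', 'at', 'snow'] (min_width=12, slack=0)
Line 6: ['rectangle'] (min_width=9, slack=3)
Line 7: ['telescope'] (min_width=9, slack=3)
Line 8: ['box', 'voice'] (min_width=9, slack=3)
Line 9: ['south'] (min_width=5, slack=7)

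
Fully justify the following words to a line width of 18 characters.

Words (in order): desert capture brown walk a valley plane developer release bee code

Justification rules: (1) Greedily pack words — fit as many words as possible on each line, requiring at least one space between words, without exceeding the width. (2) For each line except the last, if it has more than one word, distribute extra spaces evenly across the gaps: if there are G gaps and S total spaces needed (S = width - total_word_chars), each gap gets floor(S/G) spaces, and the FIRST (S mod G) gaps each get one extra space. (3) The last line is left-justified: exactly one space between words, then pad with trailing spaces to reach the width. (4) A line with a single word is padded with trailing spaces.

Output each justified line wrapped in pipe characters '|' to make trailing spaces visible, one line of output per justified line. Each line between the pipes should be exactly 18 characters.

Line 1: ['desert', 'capture'] (min_width=14, slack=4)
Line 2: ['brown', 'walk', 'a'] (min_width=12, slack=6)
Line 3: ['valley', 'plane'] (min_width=12, slack=6)
Line 4: ['developer', 'release'] (min_width=17, slack=1)
Line 5: ['bee', 'code'] (min_width=8, slack=10)

Answer: |desert     capture|
|brown    walk    a|
|valley       plane|
|developer  release|
|bee code          |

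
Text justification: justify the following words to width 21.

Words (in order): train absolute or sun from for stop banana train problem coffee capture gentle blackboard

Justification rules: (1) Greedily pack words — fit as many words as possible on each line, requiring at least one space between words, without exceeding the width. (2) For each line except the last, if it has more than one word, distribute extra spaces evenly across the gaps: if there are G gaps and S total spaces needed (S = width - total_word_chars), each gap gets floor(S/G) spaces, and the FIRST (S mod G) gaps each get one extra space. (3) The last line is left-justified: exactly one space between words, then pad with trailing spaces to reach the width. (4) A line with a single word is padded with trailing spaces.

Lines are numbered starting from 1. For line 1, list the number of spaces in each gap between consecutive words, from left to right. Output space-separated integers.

Answer: 1 1 1

Derivation:
Line 1: ['train', 'absolute', 'or', 'sun'] (min_width=21, slack=0)
Line 2: ['from', 'for', 'stop', 'banana'] (min_width=20, slack=1)
Line 3: ['train', 'problem', 'coffee'] (min_width=20, slack=1)
Line 4: ['capture', 'gentle'] (min_width=14, slack=7)
Line 5: ['blackboard'] (min_width=10, slack=11)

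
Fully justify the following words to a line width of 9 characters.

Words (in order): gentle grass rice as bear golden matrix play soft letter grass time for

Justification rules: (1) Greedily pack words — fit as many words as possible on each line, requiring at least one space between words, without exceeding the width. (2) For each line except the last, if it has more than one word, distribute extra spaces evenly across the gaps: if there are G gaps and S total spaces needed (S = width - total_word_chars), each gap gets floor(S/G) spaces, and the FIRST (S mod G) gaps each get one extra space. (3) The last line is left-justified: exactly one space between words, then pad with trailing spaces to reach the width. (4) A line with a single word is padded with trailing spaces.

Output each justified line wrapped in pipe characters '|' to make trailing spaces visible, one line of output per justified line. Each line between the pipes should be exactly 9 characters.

Answer: |gentle   |
|grass    |
|rice   as|
|bear     |
|golden   |
|matrix   |
|play soft|
|letter   |
|grass    |
|time for |

Derivation:
Line 1: ['gentle'] (min_width=6, slack=3)
Line 2: ['grass'] (min_width=5, slack=4)
Line 3: ['rice', 'as'] (min_width=7, slack=2)
Line 4: ['bear'] (min_width=4, slack=5)
Line 5: ['golden'] (min_width=6, slack=3)
Line 6: ['matrix'] (min_width=6, slack=3)
Line 7: ['play', 'soft'] (min_width=9, slack=0)
Line 8: ['letter'] (min_width=6, slack=3)
Line 9: ['grass'] (min_width=5, slack=4)
Line 10: ['time', 'for'] (min_width=8, slack=1)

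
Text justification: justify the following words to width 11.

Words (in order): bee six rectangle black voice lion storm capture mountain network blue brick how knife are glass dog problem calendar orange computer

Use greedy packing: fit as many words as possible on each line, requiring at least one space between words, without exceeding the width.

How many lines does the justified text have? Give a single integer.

Line 1: ['bee', 'six'] (min_width=7, slack=4)
Line 2: ['rectangle'] (min_width=9, slack=2)
Line 3: ['black', 'voice'] (min_width=11, slack=0)
Line 4: ['lion', 'storm'] (min_width=10, slack=1)
Line 5: ['capture'] (min_width=7, slack=4)
Line 6: ['mountain'] (min_width=8, slack=3)
Line 7: ['network'] (min_width=7, slack=4)
Line 8: ['blue', 'brick'] (min_width=10, slack=1)
Line 9: ['how', 'knife'] (min_width=9, slack=2)
Line 10: ['are', 'glass'] (min_width=9, slack=2)
Line 11: ['dog', 'problem'] (min_width=11, slack=0)
Line 12: ['calendar'] (min_width=8, slack=3)
Line 13: ['orange'] (min_width=6, slack=5)
Line 14: ['computer'] (min_width=8, slack=3)
Total lines: 14

Answer: 14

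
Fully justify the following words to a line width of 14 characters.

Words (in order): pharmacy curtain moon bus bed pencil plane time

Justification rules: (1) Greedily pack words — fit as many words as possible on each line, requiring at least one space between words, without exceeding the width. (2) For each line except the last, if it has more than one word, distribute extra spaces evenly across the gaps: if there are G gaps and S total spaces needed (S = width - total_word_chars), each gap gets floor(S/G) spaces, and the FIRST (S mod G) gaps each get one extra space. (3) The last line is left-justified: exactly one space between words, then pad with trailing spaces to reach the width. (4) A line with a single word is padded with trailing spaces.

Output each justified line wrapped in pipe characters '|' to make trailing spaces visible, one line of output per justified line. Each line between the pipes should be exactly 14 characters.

Line 1: ['pharmacy'] (min_width=8, slack=6)
Line 2: ['curtain', 'moon'] (min_width=12, slack=2)
Line 3: ['bus', 'bed', 'pencil'] (min_width=14, slack=0)
Line 4: ['plane', 'time'] (min_width=10, slack=4)

Answer: |pharmacy      |
|curtain   moon|
|bus bed pencil|
|plane time    |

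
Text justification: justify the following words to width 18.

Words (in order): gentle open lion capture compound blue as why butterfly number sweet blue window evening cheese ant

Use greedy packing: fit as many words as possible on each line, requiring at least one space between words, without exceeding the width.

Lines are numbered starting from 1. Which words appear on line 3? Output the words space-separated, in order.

Answer: blue as why

Derivation:
Line 1: ['gentle', 'open', 'lion'] (min_width=16, slack=2)
Line 2: ['capture', 'compound'] (min_width=16, slack=2)
Line 3: ['blue', 'as', 'why'] (min_width=11, slack=7)
Line 4: ['butterfly', 'number'] (min_width=16, slack=2)
Line 5: ['sweet', 'blue', 'window'] (min_width=17, slack=1)
Line 6: ['evening', 'cheese', 'ant'] (min_width=18, slack=0)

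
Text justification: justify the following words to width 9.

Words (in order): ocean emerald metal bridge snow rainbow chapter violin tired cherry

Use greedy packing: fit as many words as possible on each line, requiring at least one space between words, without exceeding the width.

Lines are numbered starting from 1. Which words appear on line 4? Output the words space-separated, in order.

Line 1: ['ocean'] (min_width=5, slack=4)
Line 2: ['emerald'] (min_width=7, slack=2)
Line 3: ['metal'] (min_width=5, slack=4)
Line 4: ['bridge'] (min_width=6, slack=3)
Line 5: ['snow'] (min_width=4, slack=5)
Line 6: ['rainbow'] (min_width=7, slack=2)
Line 7: ['chapter'] (min_width=7, slack=2)
Line 8: ['violin'] (min_width=6, slack=3)
Line 9: ['tired'] (min_width=5, slack=4)
Line 10: ['cherry'] (min_width=6, slack=3)

Answer: bridge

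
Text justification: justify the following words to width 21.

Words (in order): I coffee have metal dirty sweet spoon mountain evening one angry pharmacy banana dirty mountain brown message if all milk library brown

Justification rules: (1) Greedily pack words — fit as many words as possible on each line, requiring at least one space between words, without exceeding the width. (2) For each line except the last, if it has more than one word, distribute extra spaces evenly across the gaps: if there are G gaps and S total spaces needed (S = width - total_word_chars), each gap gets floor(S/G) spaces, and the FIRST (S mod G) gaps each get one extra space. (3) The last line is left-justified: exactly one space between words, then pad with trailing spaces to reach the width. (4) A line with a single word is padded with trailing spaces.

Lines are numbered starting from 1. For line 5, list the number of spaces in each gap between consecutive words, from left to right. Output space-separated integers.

Answer: 2 1

Derivation:
Line 1: ['I', 'coffee', 'have', 'metal'] (min_width=19, slack=2)
Line 2: ['dirty', 'sweet', 'spoon'] (min_width=17, slack=4)
Line 3: ['mountain', 'evening', 'one'] (min_width=20, slack=1)
Line 4: ['angry', 'pharmacy', 'banana'] (min_width=21, slack=0)
Line 5: ['dirty', 'mountain', 'brown'] (min_width=20, slack=1)
Line 6: ['message', 'if', 'all', 'milk'] (min_width=19, slack=2)
Line 7: ['library', 'brown'] (min_width=13, slack=8)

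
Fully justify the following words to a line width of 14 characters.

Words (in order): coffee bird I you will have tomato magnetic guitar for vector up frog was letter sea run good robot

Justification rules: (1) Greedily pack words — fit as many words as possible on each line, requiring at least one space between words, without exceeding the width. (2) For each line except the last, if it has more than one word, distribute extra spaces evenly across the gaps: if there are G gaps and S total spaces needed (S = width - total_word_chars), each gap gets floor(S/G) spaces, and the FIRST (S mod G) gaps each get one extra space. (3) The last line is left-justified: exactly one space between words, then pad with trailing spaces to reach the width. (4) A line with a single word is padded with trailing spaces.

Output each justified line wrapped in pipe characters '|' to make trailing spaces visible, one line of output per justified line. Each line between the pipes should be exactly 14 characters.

Answer: |coffee  bird I|
|you  will have|
|tomato        |
|magnetic      |
|guitar     for|
|vector up frog|
|was letter sea|
|run good robot|

Derivation:
Line 1: ['coffee', 'bird', 'I'] (min_width=13, slack=1)
Line 2: ['you', 'will', 'have'] (min_width=13, slack=1)
Line 3: ['tomato'] (min_width=6, slack=8)
Line 4: ['magnetic'] (min_width=8, slack=6)
Line 5: ['guitar', 'for'] (min_width=10, slack=4)
Line 6: ['vector', 'up', 'frog'] (min_width=14, slack=0)
Line 7: ['was', 'letter', 'sea'] (min_width=14, slack=0)
Line 8: ['run', 'good', 'robot'] (min_width=14, slack=0)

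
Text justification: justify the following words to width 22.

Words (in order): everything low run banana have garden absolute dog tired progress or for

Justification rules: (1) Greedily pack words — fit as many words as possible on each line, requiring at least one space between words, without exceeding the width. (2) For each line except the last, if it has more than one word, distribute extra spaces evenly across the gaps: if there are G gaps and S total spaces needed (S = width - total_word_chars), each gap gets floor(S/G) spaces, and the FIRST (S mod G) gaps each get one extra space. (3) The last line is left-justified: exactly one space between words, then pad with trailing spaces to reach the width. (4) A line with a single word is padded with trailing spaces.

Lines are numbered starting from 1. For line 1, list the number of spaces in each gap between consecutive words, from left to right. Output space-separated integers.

Line 1: ['everything', 'low', 'run'] (min_width=18, slack=4)
Line 2: ['banana', 'have', 'garden'] (min_width=18, slack=4)
Line 3: ['absolute', 'dog', 'tired'] (min_width=18, slack=4)
Line 4: ['progress', 'or', 'for'] (min_width=15, slack=7)

Answer: 3 3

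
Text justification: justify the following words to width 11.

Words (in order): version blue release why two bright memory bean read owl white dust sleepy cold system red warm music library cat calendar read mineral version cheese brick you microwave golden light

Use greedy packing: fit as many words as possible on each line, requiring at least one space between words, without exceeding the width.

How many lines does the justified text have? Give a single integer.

Answer: 20

Derivation:
Line 1: ['version'] (min_width=7, slack=4)
Line 2: ['blue'] (min_width=4, slack=7)
Line 3: ['release', 'why'] (min_width=11, slack=0)
Line 4: ['two', 'bright'] (min_width=10, slack=1)
Line 5: ['memory', 'bean'] (min_width=11, slack=0)
Line 6: ['read', 'owl'] (min_width=8, slack=3)
Line 7: ['white', 'dust'] (min_width=10, slack=1)
Line 8: ['sleepy', 'cold'] (min_width=11, slack=0)
Line 9: ['system', 'red'] (min_width=10, slack=1)
Line 10: ['warm', 'music'] (min_width=10, slack=1)
Line 11: ['library', 'cat'] (min_width=11, slack=0)
Line 12: ['calendar'] (min_width=8, slack=3)
Line 13: ['read'] (min_width=4, slack=7)
Line 14: ['mineral'] (min_width=7, slack=4)
Line 15: ['version'] (min_width=7, slack=4)
Line 16: ['cheese'] (min_width=6, slack=5)
Line 17: ['brick', 'you'] (min_width=9, slack=2)
Line 18: ['microwave'] (min_width=9, slack=2)
Line 19: ['golden'] (min_width=6, slack=5)
Line 20: ['light'] (min_width=5, slack=6)
Total lines: 20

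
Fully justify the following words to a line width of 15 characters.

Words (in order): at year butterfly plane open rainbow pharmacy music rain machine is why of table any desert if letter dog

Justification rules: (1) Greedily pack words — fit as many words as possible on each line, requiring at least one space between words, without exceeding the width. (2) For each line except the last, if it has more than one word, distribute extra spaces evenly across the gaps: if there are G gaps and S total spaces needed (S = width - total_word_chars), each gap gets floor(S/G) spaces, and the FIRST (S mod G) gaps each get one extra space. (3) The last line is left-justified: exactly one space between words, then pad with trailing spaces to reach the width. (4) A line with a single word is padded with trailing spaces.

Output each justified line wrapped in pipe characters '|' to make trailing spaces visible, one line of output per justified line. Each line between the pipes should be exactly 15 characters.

Answer: |at         year|
|butterfly plane|
|open    rainbow|
|pharmacy  music|
|rain machine is|
|why   of  table|
|any  desert  if|
|letter dog     |

Derivation:
Line 1: ['at', 'year'] (min_width=7, slack=8)
Line 2: ['butterfly', 'plane'] (min_width=15, slack=0)
Line 3: ['open', 'rainbow'] (min_width=12, slack=3)
Line 4: ['pharmacy', 'music'] (min_width=14, slack=1)
Line 5: ['rain', 'machine', 'is'] (min_width=15, slack=0)
Line 6: ['why', 'of', 'table'] (min_width=12, slack=3)
Line 7: ['any', 'desert', 'if'] (min_width=13, slack=2)
Line 8: ['letter', 'dog'] (min_width=10, slack=5)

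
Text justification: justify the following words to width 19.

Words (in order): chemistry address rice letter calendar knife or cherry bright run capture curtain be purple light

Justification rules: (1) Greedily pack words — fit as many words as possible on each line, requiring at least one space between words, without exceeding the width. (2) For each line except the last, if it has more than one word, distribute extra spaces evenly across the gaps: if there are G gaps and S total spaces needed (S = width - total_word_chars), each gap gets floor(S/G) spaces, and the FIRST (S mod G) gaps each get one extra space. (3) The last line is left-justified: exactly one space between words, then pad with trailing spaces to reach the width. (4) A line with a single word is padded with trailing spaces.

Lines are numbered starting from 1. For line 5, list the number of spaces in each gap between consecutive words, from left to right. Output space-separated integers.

Answer: 2 1

Derivation:
Line 1: ['chemistry', 'address'] (min_width=17, slack=2)
Line 2: ['rice', 'letter'] (min_width=11, slack=8)
Line 3: ['calendar', 'knife', 'or'] (min_width=17, slack=2)
Line 4: ['cherry', 'bright', 'run'] (min_width=17, slack=2)
Line 5: ['capture', 'curtain', 'be'] (min_width=18, slack=1)
Line 6: ['purple', 'light'] (min_width=12, slack=7)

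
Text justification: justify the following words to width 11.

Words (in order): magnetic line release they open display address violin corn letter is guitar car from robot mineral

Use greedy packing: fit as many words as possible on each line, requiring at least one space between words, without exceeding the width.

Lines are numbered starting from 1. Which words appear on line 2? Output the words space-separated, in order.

Answer: line

Derivation:
Line 1: ['magnetic'] (min_width=8, slack=3)
Line 2: ['line'] (min_width=4, slack=7)
Line 3: ['release'] (min_width=7, slack=4)
Line 4: ['they', 'open'] (min_width=9, slack=2)
Line 5: ['display'] (min_width=7, slack=4)
Line 6: ['address'] (min_width=7, slack=4)
Line 7: ['violin', 'corn'] (min_width=11, slack=0)
Line 8: ['letter', 'is'] (min_width=9, slack=2)
Line 9: ['guitar', 'car'] (min_width=10, slack=1)
Line 10: ['from', 'robot'] (min_width=10, slack=1)
Line 11: ['mineral'] (min_width=7, slack=4)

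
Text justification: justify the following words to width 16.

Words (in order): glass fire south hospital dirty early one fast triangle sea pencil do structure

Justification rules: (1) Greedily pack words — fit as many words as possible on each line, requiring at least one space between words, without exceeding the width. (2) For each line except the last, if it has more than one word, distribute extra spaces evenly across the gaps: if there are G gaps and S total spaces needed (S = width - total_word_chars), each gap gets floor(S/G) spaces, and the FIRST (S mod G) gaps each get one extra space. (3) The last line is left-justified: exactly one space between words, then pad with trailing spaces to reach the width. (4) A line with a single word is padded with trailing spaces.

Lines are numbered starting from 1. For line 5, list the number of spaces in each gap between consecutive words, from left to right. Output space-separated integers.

Line 1: ['glass', 'fire', 'south'] (min_width=16, slack=0)
Line 2: ['hospital', 'dirty'] (min_width=14, slack=2)
Line 3: ['early', 'one', 'fast'] (min_width=14, slack=2)
Line 4: ['triangle', 'sea'] (min_width=12, slack=4)
Line 5: ['pencil', 'do'] (min_width=9, slack=7)
Line 6: ['structure'] (min_width=9, slack=7)

Answer: 8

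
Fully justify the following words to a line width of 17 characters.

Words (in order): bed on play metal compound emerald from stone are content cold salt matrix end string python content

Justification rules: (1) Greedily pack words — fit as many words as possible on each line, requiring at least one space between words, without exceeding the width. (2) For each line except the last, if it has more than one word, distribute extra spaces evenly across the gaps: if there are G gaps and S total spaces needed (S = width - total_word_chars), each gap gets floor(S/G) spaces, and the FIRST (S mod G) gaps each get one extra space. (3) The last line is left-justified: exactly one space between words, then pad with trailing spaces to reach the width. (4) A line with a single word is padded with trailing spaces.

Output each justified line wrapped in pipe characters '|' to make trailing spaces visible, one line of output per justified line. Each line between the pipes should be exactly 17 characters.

Answer: |bed on play metal|
|compound  emerald|
|from   stone  are|
|content cold salt|
|matrix end string|
|python content   |

Derivation:
Line 1: ['bed', 'on', 'play', 'metal'] (min_width=17, slack=0)
Line 2: ['compound', 'emerald'] (min_width=16, slack=1)
Line 3: ['from', 'stone', 'are'] (min_width=14, slack=3)
Line 4: ['content', 'cold', 'salt'] (min_width=17, slack=0)
Line 5: ['matrix', 'end', 'string'] (min_width=17, slack=0)
Line 6: ['python', 'content'] (min_width=14, slack=3)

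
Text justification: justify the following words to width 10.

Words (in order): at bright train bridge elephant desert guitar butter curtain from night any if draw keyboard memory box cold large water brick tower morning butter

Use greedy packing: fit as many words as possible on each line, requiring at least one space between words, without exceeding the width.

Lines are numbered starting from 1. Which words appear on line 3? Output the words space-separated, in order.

Line 1: ['at', 'bright'] (min_width=9, slack=1)
Line 2: ['train'] (min_width=5, slack=5)
Line 3: ['bridge'] (min_width=6, slack=4)
Line 4: ['elephant'] (min_width=8, slack=2)
Line 5: ['desert'] (min_width=6, slack=4)
Line 6: ['guitar'] (min_width=6, slack=4)
Line 7: ['butter'] (min_width=6, slack=4)
Line 8: ['curtain'] (min_width=7, slack=3)
Line 9: ['from', 'night'] (min_width=10, slack=0)
Line 10: ['any', 'if'] (min_width=6, slack=4)
Line 11: ['draw'] (min_width=4, slack=6)
Line 12: ['keyboard'] (min_width=8, slack=2)
Line 13: ['memory', 'box'] (min_width=10, slack=0)
Line 14: ['cold', 'large'] (min_width=10, slack=0)
Line 15: ['water'] (min_width=5, slack=5)
Line 16: ['brick'] (min_width=5, slack=5)
Line 17: ['tower'] (min_width=5, slack=5)
Line 18: ['morning'] (min_width=7, slack=3)
Line 19: ['butter'] (min_width=6, slack=4)

Answer: bridge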